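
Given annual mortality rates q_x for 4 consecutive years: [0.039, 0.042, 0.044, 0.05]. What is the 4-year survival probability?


p_k = 1 - q_k for each year
Survival = product of (1 - q_k)
= 0.961 * 0.958 * 0.956 * 0.95
= 0.8361


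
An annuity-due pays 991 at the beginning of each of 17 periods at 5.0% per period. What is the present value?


PV_due = PMT * (1-(1+i)^(-n))/i * (1+i)
PV_immediate = 11172.5997
PV_due = 11172.5997 * 1.05
= 11731.2296


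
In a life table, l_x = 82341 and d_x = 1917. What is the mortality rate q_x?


q_x = d_x / l_x
= 1917 / 82341
= 0.0233


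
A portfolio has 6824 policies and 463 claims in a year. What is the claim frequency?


frequency = claims / policies
= 463 / 6824
= 0.0678


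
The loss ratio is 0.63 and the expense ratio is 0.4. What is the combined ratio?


Combined ratio = loss ratio + expense ratio
= 0.63 + 0.4
= 1.03


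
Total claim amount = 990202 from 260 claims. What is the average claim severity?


severity = total / number
= 990202 / 260
= 3808.4692


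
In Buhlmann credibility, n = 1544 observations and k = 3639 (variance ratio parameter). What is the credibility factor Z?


Z = n / (n + k)
= 1544 / (1544 + 3639)
= 1544 / 5183
= 0.2979


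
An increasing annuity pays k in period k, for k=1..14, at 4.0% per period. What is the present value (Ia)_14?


(Ia)_n = sum_{k=1}^{n} k * v^k, v = 1/(1+i)
v = 0.961538
Sum computed term by term:
(Ia)_14 = 72.5249


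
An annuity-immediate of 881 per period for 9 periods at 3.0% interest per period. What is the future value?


FV = PMT * ((1+i)^n - 1) / i
= 881 * ((1.03)^9 - 1) / 0.03
= 881 * (1.304773 - 1) / 0.03
= 8950.1725


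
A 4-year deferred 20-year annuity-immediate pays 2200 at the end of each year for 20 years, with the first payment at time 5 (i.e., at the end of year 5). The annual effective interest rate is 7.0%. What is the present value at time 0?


PV at time 4 of the 20-year annuity-immediate:
a_n = 2200 * (1-(1+0.07)^(-20))/0.07 = 23306.8313
Discount back 4 years to time 0:
PV = 23306.8313 * (1+0.07)^(-4)
= 23306.8313 * 0.762895
= 17780.67


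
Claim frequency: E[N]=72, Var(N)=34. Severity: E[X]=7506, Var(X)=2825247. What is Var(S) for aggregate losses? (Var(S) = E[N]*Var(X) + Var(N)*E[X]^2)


Var(S) = E[N]*Var(X) + Var(N)*E[X]^2
= 72*2825247 + 34*7506^2
= 203417784 + 1915561224
= 2.1190e+09


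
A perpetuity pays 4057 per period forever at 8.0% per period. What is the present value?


PV = PMT / i
= 4057 / 0.08
= 50712.5


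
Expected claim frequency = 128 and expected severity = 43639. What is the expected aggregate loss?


E[S] = E[N] * E[X]
= 128 * 43639
= 5.5858e+06


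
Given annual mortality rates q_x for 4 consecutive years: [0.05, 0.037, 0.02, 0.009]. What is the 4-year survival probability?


p_k = 1 - q_k for each year
Survival = product of (1 - q_k)
= 0.95 * 0.963 * 0.98 * 0.991
= 0.8885


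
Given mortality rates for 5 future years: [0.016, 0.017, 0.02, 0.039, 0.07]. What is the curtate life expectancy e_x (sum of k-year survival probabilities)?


e_x = sum_{k=1}^{n} k_p_x
k_p_x values:
  1_p_x = 0.984
  2_p_x = 0.967272
  3_p_x = 0.947927
  4_p_x = 0.910957
  5_p_x = 0.84719
e_x = 4.6573


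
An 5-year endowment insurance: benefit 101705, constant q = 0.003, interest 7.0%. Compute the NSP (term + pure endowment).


Term component = 1244.0526
Pure endowment = 5_p_x * v^5 * benefit = 0.98509 * 0.712986 * 101705 = 71433.0522
NSP = 72677.1049


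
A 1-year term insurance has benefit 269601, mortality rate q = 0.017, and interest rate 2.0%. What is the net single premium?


NSP = benefit * q * v
v = 1/(1+i) = 0.980392
NSP = 269601 * 0.017 * 0.980392
= 4493.35


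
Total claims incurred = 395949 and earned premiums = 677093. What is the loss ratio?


Loss ratio = claims / premiums
= 395949 / 677093
= 0.5848


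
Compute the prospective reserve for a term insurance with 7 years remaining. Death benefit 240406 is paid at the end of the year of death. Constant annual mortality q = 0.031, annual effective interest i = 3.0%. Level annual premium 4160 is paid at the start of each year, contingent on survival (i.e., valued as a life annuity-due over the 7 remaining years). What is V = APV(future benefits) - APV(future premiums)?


v = 1/(1+i) = 0.970874
APV(future benefits) per unit = sum_{k=0}^{6} k_p_x * q * v^(k+1) = 0.176732
APV(future benefits) = 240406 * 0.176732 = 42487.3574
Life annuity-due factor ä_{x:7} = sum_{k=0}^{6} k_p_x * v^k = 5.872053
APV(future premiums) = 4160 * 5.872053 = 24427.7394
V = 42487.3574 - 24427.7394
= 18059.6179


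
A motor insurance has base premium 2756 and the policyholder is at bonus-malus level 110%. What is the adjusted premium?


adjusted = base * BM_level / 100
= 2756 * 110 / 100
= 2756 * 1.1
= 3031.6


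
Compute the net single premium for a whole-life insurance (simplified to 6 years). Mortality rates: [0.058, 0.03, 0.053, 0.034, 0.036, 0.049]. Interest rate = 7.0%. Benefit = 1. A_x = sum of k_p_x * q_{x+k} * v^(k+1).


v = 0.934579
Year 0: k_p_x=1.0, q=0.058, term=0.054206
Year 1: k_p_x=0.942, q=0.03, term=0.024683
Year 2: k_p_x=0.91374, q=0.053, term=0.039532
Year 3: k_p_x=0.865312, q=0.034, term=0.022445
Year 4: k_p_x=0.835891, q=0.036, term=0.021455
Year 5: k_p_x=0.805799, q=0.049, term=0.02631
A_x = 0.1886


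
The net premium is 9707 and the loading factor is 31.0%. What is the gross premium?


Gross = net * (1 + loading)
= 9707 * (1 + 0.31)
= 9707 * 1.31
= 12716.17


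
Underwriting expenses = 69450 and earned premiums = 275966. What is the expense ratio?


Expense ratio = expenses / premiums
= 69450 / 275966
= 0.2517


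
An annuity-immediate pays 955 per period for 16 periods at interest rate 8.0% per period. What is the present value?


PV = PMT * (1 - (1+i)^(-n)) / i
= 955 * (1 - (1+0.08)^(-16)) / 0.08
= 955 * (1 - 0.29189) / 0.08
= 955 * 8.851369
= 8453.0575


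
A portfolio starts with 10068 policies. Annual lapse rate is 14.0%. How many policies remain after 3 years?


remaining = initial * (1 - lapse)^years
= 10068 * (1 - 0.14)^3
= 10068 * 0.636056
= 6403.8118


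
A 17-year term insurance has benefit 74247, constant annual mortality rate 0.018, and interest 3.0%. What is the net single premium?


NSP = benefit * sum_{k=0}^{n-1} k_p_x * q * v^(k+1)
With constant q=0.018, v=0.970874
Sum = 0.208393
NSP = 74247 * 0.208393
= 15472.541


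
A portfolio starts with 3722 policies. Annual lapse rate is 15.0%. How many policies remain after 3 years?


remaining = initial * (1 - lapse)^years
= 3722 * (1 - 0.15)^3
= 3722 * 0.614125
= 2285.7732


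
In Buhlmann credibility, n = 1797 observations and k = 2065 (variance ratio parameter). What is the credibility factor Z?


Z = n / (n + k)
= 1797 / (1797 + 2065)
= 1797 / 3862
= 0.4653


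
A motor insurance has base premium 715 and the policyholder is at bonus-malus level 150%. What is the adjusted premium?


adjusted = base * BM_level / 100
= 715 * 150 / 100
= 715 * 1.5
= 1072.5


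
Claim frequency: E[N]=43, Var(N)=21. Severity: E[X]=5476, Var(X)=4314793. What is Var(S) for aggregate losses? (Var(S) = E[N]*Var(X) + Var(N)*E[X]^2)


Var(S) = E[N]*Var(X) + Var(N)*E[X]^2
= 43*4314793 + 21*5476^2
= 185536099 + 629718096
= 8.1525e+08


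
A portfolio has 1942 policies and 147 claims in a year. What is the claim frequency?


frequency = claims / policies
= 147 / 1942
= 0.0757


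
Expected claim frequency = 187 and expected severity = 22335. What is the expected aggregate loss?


E[S] = E[N] * E[X]
= 187 * 22335
= 4.1766e+06


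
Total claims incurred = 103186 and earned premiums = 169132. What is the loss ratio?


Loss ratio = claims / premiums
= 103186 / 169132
= 0.6101


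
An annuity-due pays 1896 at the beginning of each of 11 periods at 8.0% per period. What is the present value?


PV_due = PMT * (1-(1+i)^(-n))/i * (1+i)
PV_immediate = 13535.4762
PV_due = 13535.4762 * 1.08
= 14618.3143


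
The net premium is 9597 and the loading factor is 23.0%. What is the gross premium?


Gross = net * (1 + loading)
= 9597 * (1 + 0.23)
= 9597 * 1.23
= 11804.31


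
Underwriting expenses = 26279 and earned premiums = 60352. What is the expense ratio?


Expense ratio = expenses / premiums
= 26279 / 60352
= 0.4354


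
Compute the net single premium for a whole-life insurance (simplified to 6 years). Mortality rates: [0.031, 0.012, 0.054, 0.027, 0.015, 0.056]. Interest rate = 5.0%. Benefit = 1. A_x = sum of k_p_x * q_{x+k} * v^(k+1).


v = 0.952381
Year 0: k_p_x=1.0, q=0.031, term=0.029524
Year 1: k_p_x=0.969, q=0.012, term=0.010547
Year 2: k_p_x=0.957372, q=0.054, term=0.044659
Year 3: k_p_x=0.905674, q=0.027, term=0.020118
Year 4: k_p_x=0.881221, q=0.015, term=0.010357
Year 5: k_p_x=0.868002, q=0.056, term=0.036272
A_x = 0.1515


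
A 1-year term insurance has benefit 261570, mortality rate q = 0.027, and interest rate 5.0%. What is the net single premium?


NSP = benefit * q * v
v = 1/(1+i) = 0.952381
NSP = 261570 * 0.027 * 0.952381
= 6726.0857


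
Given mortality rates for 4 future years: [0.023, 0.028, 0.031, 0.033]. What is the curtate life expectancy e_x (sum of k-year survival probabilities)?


e_x = sum_{k=1}^{n} k_p_x
k_p_x values:
  1_p_x = 0.977
  2_p_x = 0.949644
  3_p_x = 0.920205
  4_p_x = 0.889838
e_x = 3.7367


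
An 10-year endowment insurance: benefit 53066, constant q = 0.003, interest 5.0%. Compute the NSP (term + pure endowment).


Term component = 1214.2827
Pure endowment = 10_p_x * v^10 * benefit = 0.970402 * 0.613913 * 53066 = 31613.6721
NSP = 32827.9549


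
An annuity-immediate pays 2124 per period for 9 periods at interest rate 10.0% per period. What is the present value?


PV = PMT * (1 - (1+i)^(-n)) / i
= 2124 * (1 - (1+0.1)^(-9)) / 0.1
= 2124 * (1 - 0.424098) / 0.1
= 2124 * 5.759024
= 12232.1666


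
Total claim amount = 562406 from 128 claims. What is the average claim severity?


severity = total / number
= 562406 / 128
= 4393.7969


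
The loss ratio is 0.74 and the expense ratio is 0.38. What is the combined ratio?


Combined ratio = loss ratio + expense ratio
= 0.74 + 0.38
= 1.12


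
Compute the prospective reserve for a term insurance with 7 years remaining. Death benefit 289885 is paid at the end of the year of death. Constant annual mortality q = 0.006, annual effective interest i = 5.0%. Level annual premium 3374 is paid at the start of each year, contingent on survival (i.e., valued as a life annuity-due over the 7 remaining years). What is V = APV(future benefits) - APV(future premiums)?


v = 1/(1+i) = 0.952381
APV(future benefits) per unit = sum_{k=0}^{6} k_p_x * q * v^(k+1) = 0.03414
APV(future benefits) = 289885 * 0.03414 = 9896.5295
Life annuity-due factor ä_{x:7} = sum_{k=0}^{6} k_p_x * v^k = 5.974413
APV(future premiums) = 3374 * 5.974413 = 20157.6689
V = 9896.5295 - 20157.6689
= -10261.1394


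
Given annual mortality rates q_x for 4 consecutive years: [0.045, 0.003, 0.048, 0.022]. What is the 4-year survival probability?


p_k = 1 - q_k for each year
Survival = product of (1 - q_k)
= 0.955 * 0.997 * 0.952 * 0.978
= 0.8865


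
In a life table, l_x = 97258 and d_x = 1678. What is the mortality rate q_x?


q_x = d_x / l_x
= 1678 / 97258
= 0.0173


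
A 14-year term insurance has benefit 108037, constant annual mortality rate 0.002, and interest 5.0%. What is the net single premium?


NSP = benefit * sum_{k=0}^{n-1} k_p_x * q * v^(k+1)
With constant q=0.002, v=0.952381
Sum = 0.019573
NSP = 108037 * 0.019573
= 2114.5815


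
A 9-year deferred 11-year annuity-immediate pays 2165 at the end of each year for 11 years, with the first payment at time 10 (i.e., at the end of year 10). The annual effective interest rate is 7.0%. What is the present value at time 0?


PV at time 9 of the 11-year annuity-immediate:
a_n = 2165 * (1-(1+0.07)^(-11))/0.07 = 16234.6299
Discount back 9 years to time 0:
PV = 16234.6299 * (1+0.07)^(-9)
= 16234.6299 * 0.543934
= 8830.563


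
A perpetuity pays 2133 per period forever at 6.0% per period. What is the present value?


PV = PMT / i
= 2133 / 0.06
= 35550.0


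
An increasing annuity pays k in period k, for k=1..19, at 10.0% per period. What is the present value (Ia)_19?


(Ia)_n = sum_{k=1}^{n} k * v^k, v = 1/(1+i)
v = 0.909091
Sum computed term by term:
(Ia)_19 = 60.9476


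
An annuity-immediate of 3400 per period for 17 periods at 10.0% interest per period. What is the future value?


FV = PMT * ((1+i)^n - 1) / i
= 3400 * ((1.1)^17 - 1) / 0.1
= 3400 * (5.05447 - 1) / 0.1
= 137851.9897


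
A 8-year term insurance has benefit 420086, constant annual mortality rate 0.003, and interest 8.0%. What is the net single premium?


NSP = benefit * sum_{k=0}^{n-1} k_p_x * q * v^(k+1)
With constant q=0.003, v=0.925926
Sum = 0.017081
NSP = 420086 * 0.017081
= 7175.3053


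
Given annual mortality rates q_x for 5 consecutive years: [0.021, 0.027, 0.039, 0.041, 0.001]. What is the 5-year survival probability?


p_k = 1 - q_k for each year
Survival = product of (1 - q_k)
= 0.979 * 0.973 * 0.961 * 0.959 * 0.999
= 0.877


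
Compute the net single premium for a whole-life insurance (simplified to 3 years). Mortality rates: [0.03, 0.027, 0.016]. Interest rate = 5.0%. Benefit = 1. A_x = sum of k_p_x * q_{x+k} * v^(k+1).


v = 0.952381
Year 0: k_p_x=1.0, q=0.03, term=0.028571
Year 1: k_p_x=0.97, q=0.027, term=0.023755
Year 2: k_p_x=0.94381, q=0.016, term=0.013045
A_x = 0.0654


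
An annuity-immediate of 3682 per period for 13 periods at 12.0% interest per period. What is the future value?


FV = PMT * ((1+i)^n - 1) / i
= 3682 * ((1.12)^13 - 1) / 0.12
= 3682 * (4.363493 - 1) / 0.12
= 103203.1803


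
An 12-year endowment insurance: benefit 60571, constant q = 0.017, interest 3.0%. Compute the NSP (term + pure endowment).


Term component = 9399.9841
Pure endowment = 12_p_x * v^12 * benefit = 0.814033 * 0.70138 * 60571 = 34582.8086
NSP = 43982.7927


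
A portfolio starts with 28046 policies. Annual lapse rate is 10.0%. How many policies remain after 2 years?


remaining = initial * (1 - lapse)^years
= 28046 * (1 - 0.1)^2
= 28046 * 0.81
= 22717.26


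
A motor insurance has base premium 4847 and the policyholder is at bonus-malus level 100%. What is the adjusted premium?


adjusted = base * BM_level / 100
= 4847 * 100 / 100
= 4847 * 1.0
= 4847.0


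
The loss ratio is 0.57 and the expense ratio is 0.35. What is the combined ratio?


Combined ratio = loss ratio + expense ratio
= 0.57 + 0.35
= 0.92


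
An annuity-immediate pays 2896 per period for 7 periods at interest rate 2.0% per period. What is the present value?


PV = PMT * (1 - (1+i)^(-n)) / i
= 2896 * (1 - (1+0.02)^(-7)) / 0.02
= 2896 * (1 - 0.87056) / 0.02
= 2896 * 6.471991
= 18742.8861


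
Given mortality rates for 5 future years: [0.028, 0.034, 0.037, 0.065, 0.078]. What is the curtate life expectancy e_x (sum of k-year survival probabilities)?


e_x = sum_{k=1}^{n} k_p_x
k_p_x values:
  1_p_x = 0.972
  2_p_x = 0.938952
  3_p_x = 0.904211
  4_p_x = 0.845437
  5_p_x = 0.779493
e_x = 4.4401


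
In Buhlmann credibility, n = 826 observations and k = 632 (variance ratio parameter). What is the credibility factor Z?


Z = n / (n + k)
= 826 / (826 + 632)
= 826 / 1458
= 0.5665


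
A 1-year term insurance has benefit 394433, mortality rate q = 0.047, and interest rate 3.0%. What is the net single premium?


NSP = benefit * q * v
v = 1/(1+i) = 0.970874
NSP = 394433 * 0.047 * 0.970874
= 17998.399


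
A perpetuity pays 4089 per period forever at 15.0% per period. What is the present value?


PV = PMT / i
= 4089 / 0.15
= 27260.0


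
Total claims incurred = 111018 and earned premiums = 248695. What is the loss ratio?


Loss ratio = claims / premiums
= 111018 / 248695
= 0.4464


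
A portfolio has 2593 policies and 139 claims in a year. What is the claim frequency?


frequency = claims / policies
= 139 / 2593
= 0.0536


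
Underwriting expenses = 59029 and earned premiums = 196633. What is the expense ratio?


Expense ratio = expenses / premiums
= 59029 / 196633
= 0.3002


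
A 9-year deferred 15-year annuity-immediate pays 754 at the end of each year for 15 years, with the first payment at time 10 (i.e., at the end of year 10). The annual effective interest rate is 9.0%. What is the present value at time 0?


PV at time 9 of the 15-year annuity-immediate:
a_n = 754 * (1-(1+0.09)^(-15))/0.09 = 6077.7591
Discount back 9 years to time 0:
PV = 6077.7591 * (1+0.09)^(-9)
= 6077.7591 * 0.460428
= 2798.3691


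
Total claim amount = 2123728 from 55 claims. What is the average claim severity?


severity = total / number
= 2123728 / 55
= 38613.2364


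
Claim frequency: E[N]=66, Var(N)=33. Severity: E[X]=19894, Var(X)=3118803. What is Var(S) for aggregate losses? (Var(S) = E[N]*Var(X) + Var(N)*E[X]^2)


Var(S) = E[N]*Var(X) + Var(N)*E[X]^2
= 66*3118803 + 33*19894^2
= 205840998 + 13060450788
= 1.3266e+10


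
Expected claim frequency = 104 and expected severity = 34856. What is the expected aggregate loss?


E[S] = E[N] * E[X]
= 104 * 34856
= 3.6250e+06


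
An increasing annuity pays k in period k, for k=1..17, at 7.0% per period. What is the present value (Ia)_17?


(Ia)_n = sum_{k=1}^{n} k * v^k, v = 1/(1+i)
v = 0.934579
Sum computed term by term:
(Ia)_17 = 72.3555


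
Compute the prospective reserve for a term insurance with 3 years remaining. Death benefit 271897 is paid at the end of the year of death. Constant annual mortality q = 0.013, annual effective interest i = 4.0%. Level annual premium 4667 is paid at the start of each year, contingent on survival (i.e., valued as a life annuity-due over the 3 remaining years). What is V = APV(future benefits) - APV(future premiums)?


v = 1/(1+i) = 0.961538
APV(future benefits) per unit = sum_{k=0}^{2} k_p_x * q * v^(k+1) = 0.035621
APV(future benefits) = 271897 * 0.035621 = 9685.3534
Life annuity-due factor ä_{x:3} = sum_{k=0}^{2} k_p_x * v^k = 2.849712
APV(future premiums) = 4667 * 2.849712 = 13299.6081
V = 9685.3534 - 13299.6081
= -3614.2547


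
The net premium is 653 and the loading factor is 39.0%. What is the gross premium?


Gross = net * (1 + loading)
= 653 * (1 + 0.39)
= 653 * 1.39
= 907.67


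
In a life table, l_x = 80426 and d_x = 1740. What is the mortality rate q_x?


q_x = d_x / l_x
= 1740 / 80426
= 0.0216


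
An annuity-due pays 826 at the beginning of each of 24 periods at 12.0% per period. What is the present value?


PV_due = PMT * (1-(1+i)^(-n))/i * (1+i)
PV_immediate = 6429.8449
PV_due = 6429.8449 * 1.12
= 7201.4262


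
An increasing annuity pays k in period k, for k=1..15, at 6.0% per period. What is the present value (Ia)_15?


(Ia)_n = sum_{k=1}^{n} k * v^k, v = 1/(1+i)
v = 0.943396
Sum computed term by term:
(Ia)_15 = 67.2668


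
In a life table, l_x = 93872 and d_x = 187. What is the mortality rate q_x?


q_x = d_x / l_x
= 187 / 93872
= 0.002


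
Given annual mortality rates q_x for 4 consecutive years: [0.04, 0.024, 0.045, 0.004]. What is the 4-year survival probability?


p_k = 1 - q_k for each year
Survival = product of (1 - q_k)
= 0.96 * 0.976 * 0.955 * 0.996
= 0.8912


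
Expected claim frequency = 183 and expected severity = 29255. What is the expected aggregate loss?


E[S] = E[N] * E[X]
= 183 * 29255
= 5.3537e+06


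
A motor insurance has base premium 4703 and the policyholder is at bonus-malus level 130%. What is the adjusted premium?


adjusted = base * BM_level / 100
= 4703 * 130 / 100
= 4703 * 1.3
= 6113.9


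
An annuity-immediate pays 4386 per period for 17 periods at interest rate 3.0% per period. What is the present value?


PV = PMT * (1 - (1+i)^(-n)) / i
= 4386 * (1 - (1+0.03)^(-17)) / 0.03
= 4386 * (1 - 0.605016) / 0.03
= 4386 * 13.166118
= 57746.5956


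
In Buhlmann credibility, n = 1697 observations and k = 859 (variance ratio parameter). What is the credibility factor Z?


Z = n / (n + k)
= 1697 / (1697 + 859)
= 1697 / 2556
= 0.6639


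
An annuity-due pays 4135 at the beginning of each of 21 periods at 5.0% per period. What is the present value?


PV_due = PMT * (1-(1+i)^(-n))/i * (1+i)
PV_immediate = 53015.4664
PV_due = 53015.4664 * 1.05
= 55666.2398


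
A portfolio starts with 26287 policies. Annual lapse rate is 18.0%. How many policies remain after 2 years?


remaining = initial * (1 - lapse)^years
= 26287 * (1 - 0.18)^2
= 26287 * 0.6724
= 17675.3788


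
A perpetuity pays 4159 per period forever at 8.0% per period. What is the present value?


PV = PMT / i
= 4159 / 0.08
= 51987.5


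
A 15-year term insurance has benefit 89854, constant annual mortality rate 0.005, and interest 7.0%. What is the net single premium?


NSP = benefit * sum_{k=0}^{n-1} k_p_x * q * v^(k+1)
With constant q=0.005, v=0.934579
Sum = 0.044254
NSP = 89854 * 0.044254
= 3976.3769


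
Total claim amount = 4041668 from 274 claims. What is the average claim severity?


severity = total / number
= 4041668 / 274
= 14750.6131


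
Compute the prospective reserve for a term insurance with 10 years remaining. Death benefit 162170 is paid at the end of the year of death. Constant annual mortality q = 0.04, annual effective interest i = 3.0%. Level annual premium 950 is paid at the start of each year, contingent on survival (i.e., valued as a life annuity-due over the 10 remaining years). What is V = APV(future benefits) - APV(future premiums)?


v = 1/(1+i) = 0.970874
APV(future benefits) per unit = sum_{k=0}^{9} k_p_x * q * v^(k+1) = 0.288744
APV(future benefits) = 162170 * 0.288744 = 46825.622
Life annuity-due factor ä_{x:10} = sum_{k=0}^{9} k_p_x * v^k = 7.435159
APV(future premiums) = 950 * 7.435159 = 7063.4012
V = 46825.622 - 7063.4012
= 39762.2208


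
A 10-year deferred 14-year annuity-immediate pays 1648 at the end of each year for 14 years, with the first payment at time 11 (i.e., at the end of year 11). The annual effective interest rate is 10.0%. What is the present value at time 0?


PV at time 10 of the 14-year annuity-immediate:
a_n = 1648 * (1-(1+0.1)^(-14))/0.1 = 12140.3009
Discount back 10 years to time 0:
PV = 12140.3009 * (1+0.1)^(-10)
= 12140.3009 * 0.385543
= 4680.6116


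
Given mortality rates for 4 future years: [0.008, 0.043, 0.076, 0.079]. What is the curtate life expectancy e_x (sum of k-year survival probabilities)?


e_x = sum_{k=1}^{n} k_p_x
k_p_x values:
  1_p_x = 0.992
  2_p_x = 0.949344
  3_p_x = 0.877194
  4_p_x = 0.807896
e_x = 3.6264


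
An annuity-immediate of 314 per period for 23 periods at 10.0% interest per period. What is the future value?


FV = PMT * ((1+i)^n - 1) / i
= 314 * ((1.1)^23 - 1) / 0.1
= 314 * (8.954302 - 1) / 0.1
= 24976.5096


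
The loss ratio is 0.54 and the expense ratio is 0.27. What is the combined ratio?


Combined ratio = loss ratio + expense ratio
= 0.54 + 0.27
= 0.81


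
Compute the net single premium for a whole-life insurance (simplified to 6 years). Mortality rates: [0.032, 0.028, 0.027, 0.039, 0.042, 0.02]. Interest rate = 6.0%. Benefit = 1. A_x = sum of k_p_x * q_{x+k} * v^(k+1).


v = 0.943396
Year 0: k_p_x=1.0, q=0.032, term=0.030189
Year 1: k_p_x=0.968, q=0.028, term=0.024122
Year 2: k_p_x=0.940896, q=0.027, term=0.02133
Year 3: k_p_x=0.915492, q=0.039, term=0.028281
Year 4: k_p_x=0.879788, q=0.042, term=0.027612
Year 5: k_p_x=0.842837, q=0.02, term=0.011883
A_x = 0.1434


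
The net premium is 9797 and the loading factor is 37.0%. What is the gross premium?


Gross = net * (1 + loading)
= 9797 * (1 + 0.37)
= 9797 * 1.37
= 13421.89


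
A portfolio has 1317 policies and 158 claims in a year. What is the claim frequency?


frequency = claims / policies
= 158 / 1317
= 0.12


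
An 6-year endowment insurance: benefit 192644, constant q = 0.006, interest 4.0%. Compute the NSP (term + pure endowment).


Term component = 5973.1389
Pure endowment = 6_p_x * v^6 * benefit = 0.964536 * 0.790315 * 192644 = 146849.9347
NSP = 152823.0737


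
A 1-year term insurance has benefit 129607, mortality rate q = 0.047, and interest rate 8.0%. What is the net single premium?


NSP = benefit * q * v
v = 1/(1+i) = 0.925926
NSP = 129607 * 0.047 * 0.925926
= 5640.3046


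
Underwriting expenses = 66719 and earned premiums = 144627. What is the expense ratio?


Expense ratio = expenses / premiums
= 66719 / 144627
= 0.4613


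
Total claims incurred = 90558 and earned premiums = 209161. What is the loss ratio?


Loss ratio = claims / premiums
= 90558 / 209161
= 0.433


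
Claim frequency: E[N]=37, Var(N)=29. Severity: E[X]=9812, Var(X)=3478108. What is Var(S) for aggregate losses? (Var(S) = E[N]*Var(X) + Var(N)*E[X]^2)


Var(S) = E[N]*Var(X) + Var(N)*E[X]^2
= 37*3478108 + 29*9812^2
= 128689996 + 2791984976
= 2.9207e+09


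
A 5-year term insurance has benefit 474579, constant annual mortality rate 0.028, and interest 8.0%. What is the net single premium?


NSP = benefit * sum_{k=0}^{n-1} k_p_x * q * v^(k+1)
With constant q=0.028, v=0.925926
Sum = 0.106169
NSP = 474579 * 0.106169
= 50385.7009


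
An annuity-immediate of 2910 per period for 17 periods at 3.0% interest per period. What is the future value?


FV = PMT * ((1+i)^n - 1) / i
= 2910 * ((1.03)^17 - 1) / 0.03
= 2910 * (1.652848 - 1) / 0.03
= 63326.2203


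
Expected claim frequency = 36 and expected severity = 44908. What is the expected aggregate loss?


E[S] = E[N] * E[X]
= 36 * 44908
= 1.6167e+06


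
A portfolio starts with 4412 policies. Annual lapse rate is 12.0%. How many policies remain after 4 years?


remaining = initial * (1 - lapse)^years
= 4412 * (1 - 0.12)^4
= 4412 * 0.599695
= 2645.8559


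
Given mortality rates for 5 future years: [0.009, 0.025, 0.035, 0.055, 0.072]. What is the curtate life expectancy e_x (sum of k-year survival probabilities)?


e_x = sum_{k=1}^{n} k_p_x
k_p_x values:
  1_p_x = 0.991
  2_p_x = 0.966225
  3_p_x = 0.932407
  4_p_x = 0.881125
  5_p_x = 0.817684
e_x = 4.5884


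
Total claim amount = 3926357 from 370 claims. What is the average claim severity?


severity = total / number
= 3926357 / 370
= 10611.7757


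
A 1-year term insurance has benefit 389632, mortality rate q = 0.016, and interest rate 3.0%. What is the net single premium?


NSP = benefit * q * v
v = 1/(1+i) = 0.970874
NSP = 389632 * 0.016 * 0.970874
= 6052.5359


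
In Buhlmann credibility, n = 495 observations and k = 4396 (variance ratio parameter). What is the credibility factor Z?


Z = n / (n + k)
= 495 / (495 + 4396)
= 495 / 4891
= 0.1012


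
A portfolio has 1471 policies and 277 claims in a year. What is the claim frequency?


frequency = claims / policies
= 277 / 1471
= 0.1883


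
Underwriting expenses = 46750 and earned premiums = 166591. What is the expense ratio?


Expense ratio = expenses / premiums
= 46750 / 166591
= 0.2806


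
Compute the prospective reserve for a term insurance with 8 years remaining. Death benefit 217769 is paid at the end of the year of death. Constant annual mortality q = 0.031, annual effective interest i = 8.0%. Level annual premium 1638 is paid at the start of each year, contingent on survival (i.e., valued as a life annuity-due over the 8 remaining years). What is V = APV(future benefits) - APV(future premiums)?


v = 1/(1+i) = 0.925926
APV(future benefits) per unit = sum_{k=0}^{7} k_p_x * q * v^(k+1) = 0.161995
APV(future benefits) = 217769 * 0.161995 = 35277.543
Life annuity-due factor ä_{x:8} = sum_{k=0}^{7} k_p_x * v^k = 5.643705
APV(future premiums) = 1638 * 5.643705 = 9244.3894
V = 35277.543 - 9244.3894
= 26033.1536


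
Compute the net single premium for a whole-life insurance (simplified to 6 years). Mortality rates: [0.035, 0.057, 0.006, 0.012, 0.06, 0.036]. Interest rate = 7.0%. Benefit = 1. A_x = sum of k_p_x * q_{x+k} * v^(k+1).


v = 0.934579
Year 0: k_p_x=1.0, q=0.035, term=0.03271
Year 1: k_p_x=0.965, q=0.057, term=0.048043
Year 2: k_p_x=0.909995, q=0.006, term=0.004457
Year 3: k_p_x=0.904535, q=0.012, term=0.008281
Year 4: k_p_x=0.893681, q=0.06, term=0.038231
Year 5: k_p_x=0.84006, q=0.036, term=0.020152
A_x = 0.1519


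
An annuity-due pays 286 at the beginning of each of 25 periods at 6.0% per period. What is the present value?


PV_due = PMT * (1-(1+i)^(-n))/i * (1+i)
PV_immediate = 3656.0399
PV_due = 3656.0399 * 1.06
= 3875.4023


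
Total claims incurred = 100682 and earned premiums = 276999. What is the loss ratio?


Loss ratio = claims / premiums
= 100682 / 276999
= 0.3635


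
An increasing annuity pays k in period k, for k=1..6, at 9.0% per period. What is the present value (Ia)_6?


(Ia)_n = sum_{k=1}^{n} k * v^k, v = 1/(1+i)
v = 0.917431
Sum computed term by term:
(Ia)_6 = 14.5783


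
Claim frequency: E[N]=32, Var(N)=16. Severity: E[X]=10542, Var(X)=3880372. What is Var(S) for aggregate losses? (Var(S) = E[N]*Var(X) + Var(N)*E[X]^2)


Var(S) = E[N]*Var(X) + Var(N)*E[X]^2
= 32*3880372 + 16*10542^2
= 124171904 + 1778140224
= 1.9023e+09


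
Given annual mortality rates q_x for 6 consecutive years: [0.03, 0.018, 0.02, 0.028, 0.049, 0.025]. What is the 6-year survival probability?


p_k = 1 - q_k for each year
Survival = product of (1 - q_k)
= 0.97 * 0.982 * 0.98 * 0.972 * 0.951 * 0.975
= 0.8413


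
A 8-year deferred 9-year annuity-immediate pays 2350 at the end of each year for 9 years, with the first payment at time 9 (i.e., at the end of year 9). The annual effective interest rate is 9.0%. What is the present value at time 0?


PV at time 8 of the 9-year annuity-immediate:
a_n = 2350 * (1-(1+0.09)^(-9))/0.09 = 14088.8302
Discount back 8 years to time 0:
PV = 14088.8302 * (1+0.09)^(-8)
= 14088.8302 * 0.501866
= 7070.7088


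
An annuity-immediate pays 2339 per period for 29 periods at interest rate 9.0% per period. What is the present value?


PV = PMT * (1 - (1+i)^(-n)) / i
= 2339 * (1 - (1+0.09)^(-29)) / 0.09
= 2339 * (1 - 0.082155) / 0.09
= 2339 * 10.198283
= 23853.7837


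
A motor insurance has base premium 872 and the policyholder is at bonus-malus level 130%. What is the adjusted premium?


adjusted = base * BM_level / 100
= 872 * 130 / 100
= 872 * 1.3
= 1133.6


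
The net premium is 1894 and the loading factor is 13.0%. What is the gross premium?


Gross = net * (1 + loading)
= 1894 * (1 + 0.13)
= 1894 * 1.13
= 2140.22


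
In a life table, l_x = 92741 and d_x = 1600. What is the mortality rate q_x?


q_x = d_x / l_x
= 1600 / 92741
= 0.0173


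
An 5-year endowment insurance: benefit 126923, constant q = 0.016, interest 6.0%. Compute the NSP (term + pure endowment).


Term component = 8300.4934
Pure endowment = 5_p_x * v^5 * benefit = 0.922519 * 0.747258 * 126923 = 87495.6566
NSP = 95796.1499


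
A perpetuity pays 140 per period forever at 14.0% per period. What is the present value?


PV = PMT / i
= 140 / 0.14
= 1000.0


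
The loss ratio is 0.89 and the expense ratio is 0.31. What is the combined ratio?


Combined ratio = loss ratio + expense ratio
= 0.89 + 0.31
= 1.2


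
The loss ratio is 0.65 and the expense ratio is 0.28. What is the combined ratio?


Combined ratio = loss ratio + expense ratio
= 0.65 + 0.28
= 0.93


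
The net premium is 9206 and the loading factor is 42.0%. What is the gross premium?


Gross = net * (1 + loading)
= 9206 * (1 + 0.42)
= 9206 * 1.42
= 13072.52


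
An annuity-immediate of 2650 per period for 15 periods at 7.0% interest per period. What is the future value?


FV = PMT * ((1+i)^n - 1) / i
= 2650 * ((1.07)^15 - 1) / 0.07
= 2650 * (2.759032 - 1) / 0.07
= 66591.9083


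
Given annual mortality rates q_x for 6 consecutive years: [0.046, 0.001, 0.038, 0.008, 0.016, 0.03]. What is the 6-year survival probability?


p_k = 1 - q_k for each year
Survival = product of (1 - q_k)
= 0.954 * 0.999 * 0.962 * 0.992 * 0.984 * 0.97
= 0.8681


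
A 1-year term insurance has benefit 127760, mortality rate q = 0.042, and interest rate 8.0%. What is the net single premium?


NSP = benefit * q * v
v = 1/(1+i) = 0.925926
NSP = 127760 * 0.042 * 0.925926
= 4968.4444


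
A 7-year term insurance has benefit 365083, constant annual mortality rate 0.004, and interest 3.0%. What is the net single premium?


NSP = benefit * sum_{k=0}^{n-1} k_p_x * q * v^(k+1)
With constant q=0.004, v=0.970874
Sum = 0.024636
NSP = 365083 * 0.024636
= 8994.0846


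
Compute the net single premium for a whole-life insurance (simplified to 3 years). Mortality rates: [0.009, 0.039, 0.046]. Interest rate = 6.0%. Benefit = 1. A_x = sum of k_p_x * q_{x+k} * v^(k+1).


v = 0.943396
Year 0: k_p_x=1.0, q=0.009, term=0.008491
Year 1: k_p_x=0.991, q=0.039, term=0.034397
Year 2: k_p_x=0.952351, q=0.046, term=0.036782
A_x = 0.0797


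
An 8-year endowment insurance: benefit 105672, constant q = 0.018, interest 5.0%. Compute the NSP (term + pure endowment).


Term component = 11600.0266
Pure endowment = 8_p_x * v^8 * benefit = 0.864753 * 0.676839 * 105672 = 61849.6771
NSP = 73449.7038


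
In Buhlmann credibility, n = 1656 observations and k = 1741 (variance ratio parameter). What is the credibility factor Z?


Z = n / (n + k)
= 1656 / (1656 + 1741)
= 1656 / 3397
= 0.4875


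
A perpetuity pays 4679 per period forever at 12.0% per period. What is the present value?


PV = PMT / i
= 4679 / 0.12
= 38991.6667


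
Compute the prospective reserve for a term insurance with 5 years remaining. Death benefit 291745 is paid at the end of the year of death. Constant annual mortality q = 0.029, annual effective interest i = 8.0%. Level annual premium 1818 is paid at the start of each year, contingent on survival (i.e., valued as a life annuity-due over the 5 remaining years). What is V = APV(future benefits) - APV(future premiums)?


v = 1/(1+i) = 0.925926
APV(future benefits) per unit = sum_{k=0}^{4} k_p_x * q * v^(k+1) = 0.109759
APV(future benefits) = 291745 * 0.109759 = 32021.5469
Life annuity-due factor ä_{x:5} = sum_{k=0}^{4} k_p_x * v^k = 4.087565
APV(future premiums) = 1818 * 4.087565 = 7431.1927
V = 32021.5469 - 7431.1927
= 24590.3542


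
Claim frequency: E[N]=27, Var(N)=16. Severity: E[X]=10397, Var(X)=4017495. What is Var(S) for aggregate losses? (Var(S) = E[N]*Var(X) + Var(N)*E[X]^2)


Var(S) = E[N]*Var(X) + Var(N)*E[X]^2
= 27*4017495 + 16*10397^2
= 108472365 + 1729561744
= 1.8380e+09


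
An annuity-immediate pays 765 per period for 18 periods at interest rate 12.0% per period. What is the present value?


PV = PMT * (1 - (1+i)^(-n)) / i
= 765 * (1 - (1+0.12)^(-18)) / 0.12
= 765 * (1 - 0.13004) / 0.12
= 765 * 7.24967
= 5545.9976


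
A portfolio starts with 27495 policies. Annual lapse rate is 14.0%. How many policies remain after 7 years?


remaining = initial * (1 - lapse)^years
= 27495 * (1 - 0.14)^7
= 27495 * 0.347928
= 9566.2755


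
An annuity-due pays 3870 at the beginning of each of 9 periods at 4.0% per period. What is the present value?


PV_due = PMT * (1-(1+i)^(-n))/i * (1+i)
PV_immediate = 28774.7333
PV_due = 28774.7333 * 1.04
= 29925.7227


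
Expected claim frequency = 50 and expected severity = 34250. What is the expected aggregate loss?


E[S] = E[N] * E[X]
= 50 * 34250
= 1.7125e+06


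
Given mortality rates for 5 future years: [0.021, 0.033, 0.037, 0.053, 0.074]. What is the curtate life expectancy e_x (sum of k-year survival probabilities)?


e_x = sum_{k=1}^{n} k_p_x
k_p_x values:
  1_p_x = 0.979
  2_p_x = 0.946693
  3_p_x = 0.911665
  4_p_x = 0.863347
  5_p_x = 0.799459
e_x = 4.5002


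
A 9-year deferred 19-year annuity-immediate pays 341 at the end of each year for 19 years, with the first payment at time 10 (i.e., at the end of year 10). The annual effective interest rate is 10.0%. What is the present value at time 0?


PV at time 9 of the 19-year annuity-immediate:
a_n = 341 * (1-(1+0.1)^(-19))/0.1 = 2852.4378
Discount back 9 years to time 0:
PV = 2852.4378 * (1+0.1)^(-9)
= 2852.4378 * 0.424098
= 1209.7121


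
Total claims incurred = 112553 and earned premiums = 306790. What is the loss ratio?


Loss ratio = claims / premiums
= 112553 / 306790
= 0.3669


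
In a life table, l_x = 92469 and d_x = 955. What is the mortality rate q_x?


q_x = d_x / l_x
= 955 / 92469
= 0.0103


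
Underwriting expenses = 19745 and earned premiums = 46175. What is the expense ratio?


Expense ratio = expenses / premiums
= 19745 / 46175
= 0.4276


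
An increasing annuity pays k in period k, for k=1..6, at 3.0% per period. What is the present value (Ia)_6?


(Ia)_n = sum_{k=1}^{n} k * v^k, v = 1/(1+i)
v = 0.970874
Sum computed term by term:
(Ia)_6 = 18.4934


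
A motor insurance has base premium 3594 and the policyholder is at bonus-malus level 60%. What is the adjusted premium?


adjusted = base * BM_level / 100
= 3594 * 60 / 100
= 3594 * 0.6
= 2156.4


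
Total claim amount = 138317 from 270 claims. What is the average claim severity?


severity = total / number
= 138317 / 270
= 512.2852


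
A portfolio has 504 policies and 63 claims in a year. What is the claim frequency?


frequency = claims / policies
= 63 / 504
= 0.125


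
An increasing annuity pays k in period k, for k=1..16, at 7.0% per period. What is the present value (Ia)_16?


(Ia)_n = sum_{k=1}^{n} k * v^k, v = 1/(1+i)
v = 0.934579
Sum computed term by term:
(Ia)_16 = 66.9737


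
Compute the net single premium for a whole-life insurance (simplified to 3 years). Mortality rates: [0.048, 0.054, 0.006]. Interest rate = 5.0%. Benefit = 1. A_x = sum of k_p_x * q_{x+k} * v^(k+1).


v = 0.952381
Year 0: k_p_x=1.0, q=0.048, term=0.045714
Year 1: k_p_x=0.952, q=0.054, term=0.046629
Year 2: k_p_x=0.900592, q=0.006, term=0.004668
A_x = 0.097


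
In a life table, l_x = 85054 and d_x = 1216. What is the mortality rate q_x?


q_x = d_x / l_x
= 1216 / 85054
= 0.0143


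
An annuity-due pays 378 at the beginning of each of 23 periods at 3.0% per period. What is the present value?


PV_due = PMT * (1-(1+i)^(-n))/i * (1+i)
PV_immediate = 6215.684
PV_due = 6215.684 * 1.03
= 6402.1545


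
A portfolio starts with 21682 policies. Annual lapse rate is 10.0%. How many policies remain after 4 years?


remaining = initial * (1 - lapse)^years
= 21682 * (1 - 0.1)^4
= 21682 * 0.6561
= 14225.5602


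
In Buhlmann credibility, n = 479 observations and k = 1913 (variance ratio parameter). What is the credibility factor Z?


Z = n / (n + k)
= 479 / (479 + 1913)
= 479 / 2392
= 0.2003


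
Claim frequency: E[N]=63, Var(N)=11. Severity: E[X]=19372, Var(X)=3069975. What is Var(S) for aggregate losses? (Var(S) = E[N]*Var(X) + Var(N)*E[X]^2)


Var(S) = E[N]*Var(X) + Var(N)*E[X]^2
= 63*3069975 + 11*19372^2
= 193408425 + 4128018224
= 4.3214e+09


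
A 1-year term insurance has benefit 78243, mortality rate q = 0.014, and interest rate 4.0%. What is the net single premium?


NSP = benefit * q * v
v = 1/(1+i) = 0.961538
NSP = 78243 * 0.014 * 0.961538
= 1053.2712


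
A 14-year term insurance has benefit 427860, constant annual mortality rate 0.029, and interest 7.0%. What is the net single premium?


NSP = benefit * sum_{k=0}^{n-1} k_p_x * q * v^(k+1)
With constant q=0.029, v=0.934579
Sum = 0.217688
NSP = 427860 * 0.217688
= 93139.7738


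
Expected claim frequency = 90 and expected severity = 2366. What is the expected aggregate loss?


E[S] = E[N] * E[X]
= 90 * 2366
= 212940


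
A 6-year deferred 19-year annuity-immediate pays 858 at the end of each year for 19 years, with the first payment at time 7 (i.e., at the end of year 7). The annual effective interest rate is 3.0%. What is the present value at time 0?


PV at time 6 of the 19-year annuity-immediate:
a_n = 858 * (1-(1+0.03)^(-19))/0.03 = 12289.8196
Discount back 6 years to time 0:
PV = 12289.8196 * (1+0.03)^(-6)
= 12289.8196 * 0.837484
= 10292.5305
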